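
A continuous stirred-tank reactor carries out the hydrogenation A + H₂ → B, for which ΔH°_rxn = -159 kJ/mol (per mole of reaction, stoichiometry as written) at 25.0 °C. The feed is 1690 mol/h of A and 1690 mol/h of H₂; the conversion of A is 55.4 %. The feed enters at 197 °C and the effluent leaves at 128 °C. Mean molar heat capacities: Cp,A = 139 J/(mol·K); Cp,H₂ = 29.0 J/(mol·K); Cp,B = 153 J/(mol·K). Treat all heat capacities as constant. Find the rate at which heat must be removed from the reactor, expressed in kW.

Extent of reaction ξ = 0.554 × 1690 = 936.26 mol/h
Reaction term: ξ·ΔH°_rxn = 936.26 × -159 = -148870 kJ/h
Sensible, feed 197→25 °C: -48834 kJ/h
Outlet flows (mol/h): A 753.74, H₂ 753.74, B 936.26
Sensible, products 25→128 °C: 27797 kJ/h
Q = ΔH = -169900 kJ/h = -47.195 kW
Heat removed = 47.195 kW

Q_out = 47.2 kW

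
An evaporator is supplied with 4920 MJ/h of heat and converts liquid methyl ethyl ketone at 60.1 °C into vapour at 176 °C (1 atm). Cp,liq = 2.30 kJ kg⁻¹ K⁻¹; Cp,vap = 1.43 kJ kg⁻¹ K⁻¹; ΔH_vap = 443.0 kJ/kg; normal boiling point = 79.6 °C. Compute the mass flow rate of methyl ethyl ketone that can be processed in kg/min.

Δh = 2.30×(79.6−60.1) + 443.0 + 1.43×(176−79.6) = 625.7 kJ/kg
Q = 4920 MJ/h = 1366.7 kJ/s = 82000 kJ/min
ṁ = Q/Δh = 82000 / 625.7 = 131.05 kg/min

ṁ = 131 kg/min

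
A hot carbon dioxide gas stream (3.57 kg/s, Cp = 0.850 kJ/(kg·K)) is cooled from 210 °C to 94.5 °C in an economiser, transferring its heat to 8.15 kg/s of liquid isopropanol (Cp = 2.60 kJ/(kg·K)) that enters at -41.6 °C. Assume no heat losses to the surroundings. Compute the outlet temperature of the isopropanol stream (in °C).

Heat released by hot stream: Q = 3.57 × 0.850 × (210 − 94.5) = 350.48 kJ/s
Energy balance on cold side (adiabatic exchanger): Q = ṁ_c·Cp_c·(T_c,out − T_c,in)
T_c,out = -41.6 + 350.48/(8.15 × 2.60) = -25.06 °C

T_c,out = -25.1 °C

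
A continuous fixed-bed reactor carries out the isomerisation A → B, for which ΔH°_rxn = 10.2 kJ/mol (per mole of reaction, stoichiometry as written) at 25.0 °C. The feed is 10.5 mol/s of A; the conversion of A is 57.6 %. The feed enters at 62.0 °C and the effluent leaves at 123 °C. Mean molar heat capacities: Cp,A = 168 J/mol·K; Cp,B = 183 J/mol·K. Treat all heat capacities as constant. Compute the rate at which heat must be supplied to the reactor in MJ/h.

Q_in = 641 MJ/h

Extent of reaction ξ = 0.576 × 10.5 = 6.048 mol/s
Reaction term: ξ·ΔH°_rxn = 6.048 × 10.2 = 61.69 kJ/s
Sensible, feed 62.0→25 °C: -65.268 kJ/s
Outlet flows (mol/s): A 4.452, B 6.048
Sensible, products 25→123 °C: 181.76 kJ/s
Q = ΔH = 178.18 kJ/s = 178.18 kW
Heat supplied = 641.46 MJ/h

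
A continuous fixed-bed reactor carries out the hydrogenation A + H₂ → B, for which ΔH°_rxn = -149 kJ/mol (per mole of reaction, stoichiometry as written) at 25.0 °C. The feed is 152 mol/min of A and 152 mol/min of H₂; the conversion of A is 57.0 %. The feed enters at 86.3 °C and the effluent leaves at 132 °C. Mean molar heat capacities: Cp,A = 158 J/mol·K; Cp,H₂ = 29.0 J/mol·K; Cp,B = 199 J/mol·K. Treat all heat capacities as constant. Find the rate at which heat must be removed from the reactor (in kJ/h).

Extent of reaction ξ = 0.570 × 152 = 86.64 mol/min
Reaction term: ξ·ΔH°_rxn = 86.64 × -149 = -12909 kJ/min
Sensible, feed 86.3→25 °C: -1742.4 kJ/min
Outlet flows (mol/min): A 65.36, H₂ 65.36, B 86.64
Sensible, products 25→132 °C: 3152.6 kJ/min
Q = ΔH = -11499 kJ/min = -191.65 kW
Heat removed = 689950 kJ/h

Q_out = 690000 kJ/h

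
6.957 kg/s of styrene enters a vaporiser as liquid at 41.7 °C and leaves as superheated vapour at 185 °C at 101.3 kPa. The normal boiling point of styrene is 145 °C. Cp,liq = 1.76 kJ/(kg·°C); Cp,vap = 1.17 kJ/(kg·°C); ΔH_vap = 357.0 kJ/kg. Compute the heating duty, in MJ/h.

liquid 41.7→145 °C: 181.81 kJ/kg
vaporisation at 145 °C: 357 kJ/kg
vapour 145→185 °C: 46.8 kJ/kg
Δh = 181.81 + 357 + 46.8 = 585.61 kJ/kg
Q = ṁ·Δh = 6.957 kg/s × 585.61 kJ/kg = 4074.1 kJ/s
|Q| = 4074.1 kW = 14667 MJ/h

Q = 14700 MJ/h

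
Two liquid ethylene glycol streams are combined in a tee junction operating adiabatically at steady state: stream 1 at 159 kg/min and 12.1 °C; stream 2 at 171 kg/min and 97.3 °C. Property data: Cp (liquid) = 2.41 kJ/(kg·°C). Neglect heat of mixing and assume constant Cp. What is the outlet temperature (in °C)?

Energy balance with Q = 0: Σ ṁᵢCp,ᵢ(T_out − Tᵢ) = 0
T_out = Σ ṁᵢCp,ᵢTᵢ / Σ ṁᵢCp,ᵢ
      = 44735 / 795.3 = 56.249 °C

T_out = 56.2 °C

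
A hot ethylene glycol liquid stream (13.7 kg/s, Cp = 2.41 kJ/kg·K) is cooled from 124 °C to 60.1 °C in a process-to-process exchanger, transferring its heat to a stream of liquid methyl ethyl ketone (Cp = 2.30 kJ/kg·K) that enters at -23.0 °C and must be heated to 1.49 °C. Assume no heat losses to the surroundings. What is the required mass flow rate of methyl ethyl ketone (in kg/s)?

Heat released by hot stream: Q = 13.7 × 2.41 × (124 − 60.1) = 2109.8 kJ/s
Energy balance on cold side (adiabatic exchanger): Q = ṁ_c·Cp_c·(T_c,out − T_c,in)
ṁ_c = 2109.8 / [2.30 × (1.49 − -23.0)] = 37.456 kg/s

ṁ_c = 37.5 kg/s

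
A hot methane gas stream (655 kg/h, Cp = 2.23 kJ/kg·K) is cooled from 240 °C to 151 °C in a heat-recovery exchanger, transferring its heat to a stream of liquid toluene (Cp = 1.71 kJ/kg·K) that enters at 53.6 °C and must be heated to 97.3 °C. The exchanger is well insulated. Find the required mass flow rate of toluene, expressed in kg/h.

ṁ_c = 1740 kg/h

Heat released by hot stream: Q = 655 × 2.23 × (240 − 151) = 130000 kJ/h
Energy balance on cold side (adiabatic exchanger): Q = ṁ_c·Cp_c·(T_c,out − T_c,in)
ṁ_c = 130000 / [1.71 × (97.3 − 53.6)] = 1739.6 kg/h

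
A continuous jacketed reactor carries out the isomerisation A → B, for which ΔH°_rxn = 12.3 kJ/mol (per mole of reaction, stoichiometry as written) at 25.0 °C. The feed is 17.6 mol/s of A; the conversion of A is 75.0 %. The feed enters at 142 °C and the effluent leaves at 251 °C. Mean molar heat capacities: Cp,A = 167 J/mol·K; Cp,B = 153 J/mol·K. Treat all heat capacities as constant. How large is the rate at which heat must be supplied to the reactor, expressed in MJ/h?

Extent of reaction ξ = 0.750 × 17.6 = 13.2 mol/s
Reaction term: ξ·ΔH°_rxn = 13.2 × 12.3 = 162.36 kJ/s
Sensible, feed 142→25 °C: -343.89 kJ/s
Outlet flows (mol/s): A 4.4, B 13.2
Sensible, products 25→251 °C: 622.49 kJ/s
Q = ΔH = 440.97 kJ/s = 440.97 kW
Heat supplied = 1587.5 MJ/h

Q_in = 1590 MJ/h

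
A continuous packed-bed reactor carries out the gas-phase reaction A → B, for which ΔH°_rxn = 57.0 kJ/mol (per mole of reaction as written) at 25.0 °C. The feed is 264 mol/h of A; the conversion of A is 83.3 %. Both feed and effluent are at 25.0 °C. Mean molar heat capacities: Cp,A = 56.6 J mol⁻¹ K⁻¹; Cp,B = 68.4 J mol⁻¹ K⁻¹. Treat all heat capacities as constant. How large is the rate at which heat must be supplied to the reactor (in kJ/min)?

Q_in = 209 kJ/min

Extent of reaction ξ = 0.833 × 264 = 219.91 mol/h
Reaction term: ξ·ΔH°_rxn = 219.91 × 57.0 = 12535 kJ/h
Q = ΔH = 12535 kJ/h = 3.4819 kW
Heat supplied = 208.92 kJ/min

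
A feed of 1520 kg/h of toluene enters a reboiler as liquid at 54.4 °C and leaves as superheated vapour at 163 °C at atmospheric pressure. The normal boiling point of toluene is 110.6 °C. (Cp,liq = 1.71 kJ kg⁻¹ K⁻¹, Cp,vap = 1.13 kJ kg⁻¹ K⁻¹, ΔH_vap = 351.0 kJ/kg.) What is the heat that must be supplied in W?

liquid 54.4→110.6 °C: 96.102 kJ/kg
vaporisation at 110.6 °C: 351 kJ/kg
vapour 110.6→163 °C: 59.212 kJ/kg
Δh = 96.102 + 351 + 59.212 = 506.31 kJ/kg
Q = ṁ·Δh = 1520 kg/h × 506.31 kJ/kg = 769600 kJ/h
|Q| = 213.78 kW = 213780 W

Q = 214000 W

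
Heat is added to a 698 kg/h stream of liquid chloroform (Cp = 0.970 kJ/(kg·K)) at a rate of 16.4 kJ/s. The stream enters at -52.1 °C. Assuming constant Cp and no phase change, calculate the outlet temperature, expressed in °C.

T_out = 35.1 °C

Q = 16.4 kJ/s = 59040 kJ/h
ΔT = Q/(ṁ·Cp) = 59040/(698×0.970) = 87.201 K
T_out = -52.1 + 87.201 = 35.101 °C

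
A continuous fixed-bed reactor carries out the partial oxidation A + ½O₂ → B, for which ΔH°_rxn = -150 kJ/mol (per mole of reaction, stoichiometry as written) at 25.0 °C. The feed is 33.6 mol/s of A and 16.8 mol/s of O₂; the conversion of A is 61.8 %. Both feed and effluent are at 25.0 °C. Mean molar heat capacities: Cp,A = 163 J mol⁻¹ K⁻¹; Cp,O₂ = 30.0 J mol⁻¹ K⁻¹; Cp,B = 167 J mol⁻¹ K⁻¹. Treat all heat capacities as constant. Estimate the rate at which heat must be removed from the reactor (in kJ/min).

Q_out = 187000 kJ/min

Extent of reaction ξ = 0.618 × 33.6 = 20.765 mol/s
Reaction term: ξ·ΔH°_rxn = 20.765 × -150 = -3114.7 kJ/s
Q = ΔH = -3114.7 kJ/s = -3114.7 kW
Heat removed = 186880 kJ/min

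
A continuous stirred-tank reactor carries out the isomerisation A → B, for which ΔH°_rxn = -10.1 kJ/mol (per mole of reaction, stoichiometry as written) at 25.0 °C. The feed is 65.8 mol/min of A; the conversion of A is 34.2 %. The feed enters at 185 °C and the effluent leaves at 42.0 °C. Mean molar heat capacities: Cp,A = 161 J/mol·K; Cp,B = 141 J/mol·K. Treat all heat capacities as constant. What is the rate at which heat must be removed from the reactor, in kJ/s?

Q_out = 29.2 kJ/s

Extent of reaction ξ = 0.342 × 65.8 = 22.504 mol/min
Reaction term: ξ·ΔH°_rxn = 22.504 × -10.1 = -227.29 kJ/min
Sensible, feed 185→25 °C: -1695 kJ/min
Outlet flows (mol/min): A 43.296, B 22.504
Sensible, products 25→42.0 °C: 172.44 kJ/min
Q = ΔH = -1749.9 kJ/min = -29.164 kW
Heat removed = 29.164 kJ/s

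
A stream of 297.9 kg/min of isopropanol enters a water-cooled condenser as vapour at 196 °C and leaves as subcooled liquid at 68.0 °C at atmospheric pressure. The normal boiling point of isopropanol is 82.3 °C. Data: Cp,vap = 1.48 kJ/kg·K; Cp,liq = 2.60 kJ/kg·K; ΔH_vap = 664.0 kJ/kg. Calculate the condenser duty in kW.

vapour 196→82.3 °C: -168.28 kJ/kg
condensation at 82.3 °C: -664 kJ/kg
liquid 82.3→68.0 °C: -37.18 kJ/kg
Δh = -168.28 + -664 + -37.18 = -869.46 kJ/kg
Q = ṁ·Δh = 297.9 kg/min × -869.46 kJ/kg = -259010 kJ/min
|Q| = 4316.8 kW

Q_c = 4320 kW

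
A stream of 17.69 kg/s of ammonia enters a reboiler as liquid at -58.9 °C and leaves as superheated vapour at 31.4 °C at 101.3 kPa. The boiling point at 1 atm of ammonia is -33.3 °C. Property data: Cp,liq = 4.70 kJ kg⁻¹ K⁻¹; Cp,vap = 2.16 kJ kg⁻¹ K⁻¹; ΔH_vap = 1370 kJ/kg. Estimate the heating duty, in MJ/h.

Q = 104000 MJ/h

liquid -58.9→-33.3 °C: 120.32 kJ/kg
vaporisation at -33.3 °C: 1370 kJ/kg
vapour -33.3→31.4 °C: 139.75 kJ/kg
Δh = 120.32 + 1370 + 139.75 = 1630.1 kJ/kg
Q = ṁ·Δh = 17.69 kg/s × 1630.1 kJ/kg = 28836 kJ/s
|Q| = 28836 kW = 103810 MJ/h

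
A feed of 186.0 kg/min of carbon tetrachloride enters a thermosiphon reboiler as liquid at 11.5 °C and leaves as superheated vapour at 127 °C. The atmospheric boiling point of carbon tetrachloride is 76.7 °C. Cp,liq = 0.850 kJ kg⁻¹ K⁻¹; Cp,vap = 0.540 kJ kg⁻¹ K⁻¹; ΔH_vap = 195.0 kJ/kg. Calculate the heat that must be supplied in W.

liquid 11.5→76.7 °C: 55.42 kJ/kg
vaporisation at 76.7 °C: 195 kJ/kg
vapour 76.7→127 °C: 27.162 kJ/kg
Δh = 55.42 + 195 + 27.162 = 277.58 kJ/kg
Q = ṁ·Δh = 186.0 kg/min × 277.58 kJ/kg = 51630 kJ/min
|Q| = 860.5 kW = 860500 W

Q = 861000 W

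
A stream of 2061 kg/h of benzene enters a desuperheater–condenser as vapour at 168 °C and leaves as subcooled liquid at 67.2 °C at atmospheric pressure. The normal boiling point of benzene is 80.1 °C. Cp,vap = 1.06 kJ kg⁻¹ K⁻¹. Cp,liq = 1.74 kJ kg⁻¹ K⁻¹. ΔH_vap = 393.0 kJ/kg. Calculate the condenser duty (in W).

Q_c = 291000 W

vapour 168→80.1 °C: -93.174 kJ/kg
condensation at 80.1 °C: -393 kJ/kg
liquid 80.1→67.2 °C: -22.446 kJ/kg
Δh = -93.174 + -393 + -22.446 = -508.62 kJ/kg
Q = ṁ·Δh = 2061 kg/h × -508.62 kJ/kg = -1.0483e+06 kJ/h
|Q| = 291.18 kW = 291180 W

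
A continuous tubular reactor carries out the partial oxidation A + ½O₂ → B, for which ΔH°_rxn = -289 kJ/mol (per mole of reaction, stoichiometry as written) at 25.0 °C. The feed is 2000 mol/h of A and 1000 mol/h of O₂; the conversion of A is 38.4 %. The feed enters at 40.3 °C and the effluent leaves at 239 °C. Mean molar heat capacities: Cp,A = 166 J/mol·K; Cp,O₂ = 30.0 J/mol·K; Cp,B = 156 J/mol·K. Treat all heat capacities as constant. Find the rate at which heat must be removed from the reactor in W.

Q_out = 42800 W

Extent of reaction ξ = 0.384 × 2000 = 768 mol/h
Reaction term: ξ·ΔH°_rxn = 768 × -289 = -221950 kJ/h
Sensible, feed 40.3→25 °C: -5538.6 kJ/h
Outlet flows (mol/h): A 1232, O₂ 616, B 768
Sensible, products 25→239 °C: 73359 kJ/h
Q = ΔH = -154130 kJ/h = -42.814 kW
Heat removed = 42814 W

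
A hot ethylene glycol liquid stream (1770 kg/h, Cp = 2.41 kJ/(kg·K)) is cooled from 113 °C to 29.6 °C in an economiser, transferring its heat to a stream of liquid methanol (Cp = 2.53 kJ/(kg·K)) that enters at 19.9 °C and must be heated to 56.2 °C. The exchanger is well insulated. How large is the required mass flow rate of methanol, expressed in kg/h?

ṁ_c = 3870 kg/h

Heat released by hot stream: Q = 1770 × 2.41 × (113 − 29.6) = 355760 kJ/h
Energy balance on cold side (adiabatic exchanger): Q = ṁ_c·Cp_c·(T_c,out − T_c,in)
ṁ_c = 355760 / [2.53 × (56.2 − 19.9)] = 3873.7 kg/h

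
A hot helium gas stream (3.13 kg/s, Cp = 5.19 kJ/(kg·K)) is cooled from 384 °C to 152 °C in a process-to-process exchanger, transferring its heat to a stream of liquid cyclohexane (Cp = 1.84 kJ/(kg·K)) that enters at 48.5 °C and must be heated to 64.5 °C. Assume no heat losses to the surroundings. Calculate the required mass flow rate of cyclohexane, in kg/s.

Heat released by hot stream: Q = 3.13 × 5.19 × (384 − 152) = 3768.8 kJ/s
Energy balance on cold side (adiabatic exchanger): Q = ṁ_c·Cp_c·(T_c,out − T_c,in)
ṁ_c = 3768.8 / [1.84 × (64.5 − 48.5)] = 128.02 kg/s

ṁ_c = 128 kg/s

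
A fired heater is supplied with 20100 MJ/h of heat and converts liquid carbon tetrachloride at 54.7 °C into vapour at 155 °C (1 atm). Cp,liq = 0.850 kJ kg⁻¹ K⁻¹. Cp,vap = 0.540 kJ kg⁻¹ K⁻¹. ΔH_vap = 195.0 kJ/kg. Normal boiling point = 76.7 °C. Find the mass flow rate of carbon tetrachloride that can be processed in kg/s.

ṁ = 21.8 kg/s

Δh = 0.850×(76.7−54.7) + 195.0 + 0.540×(155−76.7) = 255.98 kJ/kg
Q = 20100 MJ/h = 5583.3 kJ/s = 5583.3 kJ/s
ṁ = Q/Δh = 5583.3 / 255.98 = 21.811 kg/s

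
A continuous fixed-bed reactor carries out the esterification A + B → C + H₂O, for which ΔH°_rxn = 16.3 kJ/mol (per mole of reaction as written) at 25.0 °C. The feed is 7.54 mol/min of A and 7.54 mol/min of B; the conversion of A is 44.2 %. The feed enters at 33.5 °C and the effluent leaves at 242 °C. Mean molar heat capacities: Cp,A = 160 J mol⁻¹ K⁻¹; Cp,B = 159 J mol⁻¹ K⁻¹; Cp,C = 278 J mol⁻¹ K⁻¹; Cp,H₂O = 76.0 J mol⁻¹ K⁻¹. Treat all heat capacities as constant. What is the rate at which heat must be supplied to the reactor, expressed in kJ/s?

Extent of reaction ξ = 0.442 × 7.54 = 3.3327 mol/min
Reaction term: ξ·ΔH°_rxn = 3.3327 × 16.3 = 54.323 kJ/min
Sensible, feed 33.5→25 °C: -20.445 kJ/min
Outlet flows (mol/min): A 4.2073, B 4.2073, C 3.3327, H₂O 3.3327
Sensible, products 25→242 °C: 547.25 kJ/min
Q = ΔH = 581.13 kJ/min = 9.6855 kW
Heat supplied = 9.6855 kJ/s

Q_in = 9.69 kJ/s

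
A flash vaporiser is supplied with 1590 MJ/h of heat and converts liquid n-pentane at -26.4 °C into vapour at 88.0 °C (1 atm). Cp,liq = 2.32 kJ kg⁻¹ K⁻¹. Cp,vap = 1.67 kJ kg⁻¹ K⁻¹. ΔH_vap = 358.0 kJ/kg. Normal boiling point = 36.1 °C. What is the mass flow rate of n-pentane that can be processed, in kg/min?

Δh = 2.32×(36.1−-26.4) + 358.0 + 1.67×(88.0−36.1) = 589.67 kJ/kg
Q = 1590 MJ/h = 441.67 kJ/s = 26500 kJ/min
ṁ = Q/Δh = 26500 / 589.67 = 44.94 kg/min

ṁ = 44.9 kg/min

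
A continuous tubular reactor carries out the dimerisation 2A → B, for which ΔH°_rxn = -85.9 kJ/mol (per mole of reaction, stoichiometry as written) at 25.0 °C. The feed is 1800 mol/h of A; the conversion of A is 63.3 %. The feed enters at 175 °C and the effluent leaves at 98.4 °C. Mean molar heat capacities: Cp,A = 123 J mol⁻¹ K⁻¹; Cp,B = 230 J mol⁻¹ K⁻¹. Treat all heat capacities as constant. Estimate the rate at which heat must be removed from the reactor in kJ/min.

Extent of reaction ξ = 0.633 × 1800 / 2 = 569.7 mol/h
Reaction term: ξ·ΔH°_rxn = 569.7 × -85.9 = -48937 kJ/h
Sensible, feed 175→25 °C: -33210 kJ/h
Outlet flows (mol/h): A 660.6, B 569.7
Sensible, products 25→98.4 °C: 15582 kJ/h
Q = ΔH = -66566 kJ/h = -18.49 kW
Heat removed = 1109.4 kJ/min

Q_out = 1110 kJ/min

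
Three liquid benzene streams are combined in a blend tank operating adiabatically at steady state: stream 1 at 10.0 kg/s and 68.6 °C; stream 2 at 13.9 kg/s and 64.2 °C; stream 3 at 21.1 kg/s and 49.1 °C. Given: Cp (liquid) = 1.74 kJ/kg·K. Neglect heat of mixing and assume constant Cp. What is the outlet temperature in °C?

Energy balance with Q = 0: Σ ṁᵢCp,ᵢ(T_out − Tᵢ) = 0
Σ ṁᵢCp,ᵢTᵢ = 10.0×1.74×68.6 + 13.9×1.74×64.2 + 21.1×1.74×49.1 = 4549
Σ ṁᵢCp,ᵢ = 10.0×1.74 + 13.9×1.74 + 21.1×1.74 = 78.3
T_out = 4549 / 78.3 = 58.098 °C

T_out = 58.1 °C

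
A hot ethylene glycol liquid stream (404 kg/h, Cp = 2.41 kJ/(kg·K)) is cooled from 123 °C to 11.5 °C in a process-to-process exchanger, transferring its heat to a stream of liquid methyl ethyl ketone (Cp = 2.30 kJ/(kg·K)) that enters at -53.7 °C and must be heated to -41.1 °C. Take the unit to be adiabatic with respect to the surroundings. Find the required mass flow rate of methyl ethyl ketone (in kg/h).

ṁ_c = 3750 kg/h

Heat released by hot stream: Q = 404 × 2.41 × (123 − 11.5) = 108560 kJ/h
Energy balance on cold side (adiabatic exchanger): Q = ṁ_c·Cp_c·(T_c,out − T_c,in)
ṁ_c = 108560 / [2.30 × (-41.1 − -53.7)] = 3746.1 kg/h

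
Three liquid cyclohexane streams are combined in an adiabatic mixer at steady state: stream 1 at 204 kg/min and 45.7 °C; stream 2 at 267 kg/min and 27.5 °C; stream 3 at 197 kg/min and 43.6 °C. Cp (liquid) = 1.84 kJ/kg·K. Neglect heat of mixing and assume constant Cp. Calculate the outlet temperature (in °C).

T_out = 37.8 °C

No heat crosses the boundary, so H_out = H_in.
Σ ṁᵢCp,ᵢTᵢ = 204×1.84×45.7 + 267×1.84×27.5 + 197×1.84×43.6 = 46468
Σ ṁᵢCp,ᵢ = 204×1.84 + 267×1.84 + 197×1.84 = 1229.1
T_out = 46468 / 1229.1 = 37.806 °C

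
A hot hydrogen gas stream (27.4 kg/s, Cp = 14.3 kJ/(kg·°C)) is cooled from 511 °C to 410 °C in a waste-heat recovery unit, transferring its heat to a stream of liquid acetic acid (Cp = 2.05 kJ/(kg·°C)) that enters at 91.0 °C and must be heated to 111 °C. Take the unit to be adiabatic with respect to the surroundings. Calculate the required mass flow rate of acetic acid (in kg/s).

Heat released by hot stream: Q = 27.4 × 14.3 × (511 − 410) = 39574 kJ/s
Energy balance on cold side (adiabatic exchanger): Q = ṁ_c·Cp_c·(T_c,out − T_c,in)
ṁ_c = 39574 / [2.05 × (111 − 91.0)] = 965.22 kg/s

ṁ_c = 965 kg/s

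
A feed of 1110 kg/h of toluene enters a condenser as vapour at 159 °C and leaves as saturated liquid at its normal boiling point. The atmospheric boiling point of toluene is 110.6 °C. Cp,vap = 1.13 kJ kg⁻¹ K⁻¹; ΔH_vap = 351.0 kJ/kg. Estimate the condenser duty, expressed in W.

vapour 159→110.6 °C: -54.692 kJ/kg
condensation at 110.6 °C: -351 kJ/kg
Δh = -54.692 + -351 = -405.69 kJ/kg
Q = ṁ·Δh = 1110 kg/h × -405.69 kJ/kg = -450320 kJ/h
|Q| = 125.09 kW = 125090 W

Q_c = 125000 W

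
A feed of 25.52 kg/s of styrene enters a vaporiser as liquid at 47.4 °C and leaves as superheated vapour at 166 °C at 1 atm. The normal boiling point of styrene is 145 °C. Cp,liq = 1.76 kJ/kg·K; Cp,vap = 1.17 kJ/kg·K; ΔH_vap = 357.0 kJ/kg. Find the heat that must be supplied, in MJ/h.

Q = 50800 MJ/h

liquid 47.4→145 °C: 171.78 kJ/kg
vaporisation at 145 °C: 357 kJ/kg
vapour 145→166 °C: 24.57 kJ/kg
Δh = 171.78 + 357 + 24.57 = 553.35 kJ/kg
Q = ṁ·Δh = 25.52 kg/s × 553.35 kJ/kg = 14121 kJ/s
|Q| = 14121 kW = 50837 MJ/h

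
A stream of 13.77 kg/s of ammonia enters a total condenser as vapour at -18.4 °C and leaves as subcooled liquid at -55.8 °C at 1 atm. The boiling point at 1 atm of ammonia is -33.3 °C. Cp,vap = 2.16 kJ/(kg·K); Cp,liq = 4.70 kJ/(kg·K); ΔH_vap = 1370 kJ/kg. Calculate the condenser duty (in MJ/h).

vapour -18.4→-33.3 °C: -32.184 kJ/kg
condensation at -33.3 °C: -1370 kJ/kg
liquid -33.3→-55.8 °C: -105.75 kJ/kg
Δh = -32.184 + -1370 + -105.75 = -1507.9 kJ/kg
Q = ṁ·Δh = 13.77 kg/s × -1507.9 kJ/kg = -20764 kJ/s
|Q| = 20764 kW = 74751 MJ/h

Q_c = 74800 MJ/h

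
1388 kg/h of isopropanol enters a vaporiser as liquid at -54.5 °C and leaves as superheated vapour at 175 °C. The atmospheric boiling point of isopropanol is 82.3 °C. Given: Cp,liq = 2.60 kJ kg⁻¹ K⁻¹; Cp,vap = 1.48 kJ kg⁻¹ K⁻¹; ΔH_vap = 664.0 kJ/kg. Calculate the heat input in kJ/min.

Q = 26800 kJ/min

liquid -54.5→82.3 °C: 355.68 kJ/kg
vaporisation at 82.3 °C: 664 kJ/kg
vapour 82.3→175 °C: 137.2 kJ/kg
Δh = 355.68 + 664 + 137.2 = 1156.9 kJ/kg
Q = ṁ·Δh = 1388 kg/h × 1156.9 kJ/kg = 1.6057e+06 kJ/h
|Q| = 446.04 kW = 26762 kJ/min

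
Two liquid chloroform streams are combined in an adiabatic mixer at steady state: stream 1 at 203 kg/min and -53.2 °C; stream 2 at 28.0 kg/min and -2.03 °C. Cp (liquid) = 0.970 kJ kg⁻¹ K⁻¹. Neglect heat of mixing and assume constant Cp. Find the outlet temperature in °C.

T_out = -47.0 °C

No heat crosses the boundary, so H_out = H_in.
Σ ṁᵢCp,ᵢTᵢ = 203×0.970×-53.2 + 28.0×0.970×-2.03 = -10531
Σ ṁᵢCp,ᵢ = 203×0.970 + 28.0×0.970 = 224.07
T_out = -10531 / 224.07 = -46.998 °C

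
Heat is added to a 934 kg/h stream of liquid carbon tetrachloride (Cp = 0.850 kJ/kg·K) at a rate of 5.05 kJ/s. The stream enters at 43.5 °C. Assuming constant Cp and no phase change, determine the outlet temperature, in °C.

Q = 5.05 kJ/s = 18180 kJ/h
ΔT = Q/(ṁ·Cp) = 18180/(934×0.850) = 22.9 K
T_out = 43.5 + 22.9 = 66.4 °C

T_out = 66.4 °C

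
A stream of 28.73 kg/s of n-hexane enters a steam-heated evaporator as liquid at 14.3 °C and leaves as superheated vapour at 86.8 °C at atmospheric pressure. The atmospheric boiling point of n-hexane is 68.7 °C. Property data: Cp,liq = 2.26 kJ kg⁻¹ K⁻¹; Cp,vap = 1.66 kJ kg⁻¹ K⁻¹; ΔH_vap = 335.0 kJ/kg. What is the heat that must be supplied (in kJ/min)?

Q = 841000 kJ/min

liquid 14.3→68.7 °C: 122.94 kJ/kg
vaporisation at 68.7 °C: 335 kJ/kg
vapour 68.7→86.8 °C: 30.046 kJ/kg
Δh = 122.94 + 335 + 30.046 = 487.99 kJ/kg
Q = ṁ·Δh = 28.73 kg/s × 487.99 kJ/kg = 14020 kJ/s
|Q| = 14020 kW = 841200 kJ/min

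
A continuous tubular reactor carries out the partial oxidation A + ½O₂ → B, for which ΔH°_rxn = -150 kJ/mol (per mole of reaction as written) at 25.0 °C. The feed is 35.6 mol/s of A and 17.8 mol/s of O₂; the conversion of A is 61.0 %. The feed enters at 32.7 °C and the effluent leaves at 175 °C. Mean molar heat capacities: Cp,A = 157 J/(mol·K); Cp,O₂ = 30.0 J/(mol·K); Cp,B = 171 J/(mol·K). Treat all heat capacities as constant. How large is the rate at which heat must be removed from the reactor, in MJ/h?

Q_out = 8600 MJ/h

Extent of reaction ξ = 0.610 × 35.6 = 21.716 mol/s
Reaction term: ξ·ΔH°_rxn = 21.716 × -150 = -3257.4 kJ/s
Sensible, feed 32.7→25 °C: -47.149 kJ/s
Outlet flows (mol/s): A 13.884, O₂ 6.942, B 21.716
Sensible, products 25→175 °C: 915.22 kJ/s
Q = ΔH = -2389.3 kJ/s = -2389.3 kW
Heat removed = 8601.6 MJ/h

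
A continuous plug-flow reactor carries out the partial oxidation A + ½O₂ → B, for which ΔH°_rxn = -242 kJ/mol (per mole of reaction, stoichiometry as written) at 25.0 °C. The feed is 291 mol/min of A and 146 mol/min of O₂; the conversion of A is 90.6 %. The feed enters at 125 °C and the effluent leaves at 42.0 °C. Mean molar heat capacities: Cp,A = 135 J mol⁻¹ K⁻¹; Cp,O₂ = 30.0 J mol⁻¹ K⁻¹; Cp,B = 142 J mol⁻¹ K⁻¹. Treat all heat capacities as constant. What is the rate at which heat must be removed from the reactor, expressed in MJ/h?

Extent of reaction ξ = 0.906 × 291 = 263.65 mol/min
Reaction term: ξ·ΔH°_rxn = 263.65 × -242 = -63802 kJ/min
Sensible, feed 125→25 °C: -4366.5 kJ/min
Outlet flows (mol/min): A 27.354, O₂ 14.177, B 263.65
Sensible, products 25→42.0 °C: 706.45 kJ/min
Q = ΔH = -67462 kJ/min = -1124.4 kW
Heat removed = 4047.7 MJ/h

Q_out = 4050 MJ/h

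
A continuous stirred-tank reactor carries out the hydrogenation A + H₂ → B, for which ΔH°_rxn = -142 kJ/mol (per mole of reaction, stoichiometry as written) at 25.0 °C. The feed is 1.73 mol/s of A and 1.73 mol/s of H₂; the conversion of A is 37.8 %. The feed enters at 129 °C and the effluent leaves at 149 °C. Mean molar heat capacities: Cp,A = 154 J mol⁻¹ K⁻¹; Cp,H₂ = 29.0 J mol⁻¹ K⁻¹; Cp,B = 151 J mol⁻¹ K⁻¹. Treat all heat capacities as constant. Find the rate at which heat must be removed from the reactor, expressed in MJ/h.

Extent of reaction ξ = 0.378 × 1.73 = 0.65394 mol/s
Reaction term: ξ·ΔH°_rxn = 0.65394 × -142 = -92.859 kJ/s
Sensible, feed 129→25 °C: -32.925 kJ/s
Outlet flows (mol/s): A 1.0761, H₂ 1.0761, B 0.65394
Sensible, products 25→149 °C: 36.662 kJ/s
Q = ΔH = -89.123 kJ/s = -89.123 kW
Heat removed = 320.84 MJ/h

Q_out = 321 MJ/h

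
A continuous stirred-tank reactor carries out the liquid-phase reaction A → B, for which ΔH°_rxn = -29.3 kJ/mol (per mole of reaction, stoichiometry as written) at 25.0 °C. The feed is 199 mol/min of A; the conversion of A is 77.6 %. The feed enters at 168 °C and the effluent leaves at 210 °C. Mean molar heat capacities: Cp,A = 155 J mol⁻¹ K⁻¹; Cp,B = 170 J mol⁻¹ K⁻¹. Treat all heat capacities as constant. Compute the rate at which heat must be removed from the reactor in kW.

Q_out = 46.7 kW

Extent of reaction ξ = 0.776 × 199 = 154.42 mol/min
Reaction term: ξ·ΔH°_rxn = 154.42 × -29.3 = -4524.6 kJ/min
Sensible, feed 168→25 °C: -4410.8 kJ/min
Outlet flows (mol/min): A 44.576, B 154.42
Sensible, products 25→210 °C: 6134.9 kJ/min
Q = ΔH = -2800.6 kJ/min = -46.677 kW
Heat removed = 46.677 kW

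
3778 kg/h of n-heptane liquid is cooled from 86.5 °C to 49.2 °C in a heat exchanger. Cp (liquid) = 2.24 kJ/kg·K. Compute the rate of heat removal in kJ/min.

Q_c = 5260 kJ/min

Q = ṁ·Cp·ΔT = 3778 × 2.24 × (49.2 − 86.5) = -315660 kJ/h
Converting: 315660 / 3600 s = 87.683 kW
Cooling duty = 5261 kJ/min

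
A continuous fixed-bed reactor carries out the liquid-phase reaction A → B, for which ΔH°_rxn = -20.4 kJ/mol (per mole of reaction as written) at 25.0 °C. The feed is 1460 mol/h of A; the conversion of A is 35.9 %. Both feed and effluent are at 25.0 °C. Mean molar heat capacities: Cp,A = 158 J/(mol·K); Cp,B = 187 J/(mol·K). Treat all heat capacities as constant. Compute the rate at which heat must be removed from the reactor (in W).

Extent of reaction ξ = 0.359 × 1460 = 524.14 mol/h
Reaction term: ξ·ΔH°_rxn = 524.14 × -20.4 = -10692 kJ/h
Q = ΔH = -10692 kJ/h = -2.9701 kW
Heat removed = 2970.1 W

Q_out = 2970 W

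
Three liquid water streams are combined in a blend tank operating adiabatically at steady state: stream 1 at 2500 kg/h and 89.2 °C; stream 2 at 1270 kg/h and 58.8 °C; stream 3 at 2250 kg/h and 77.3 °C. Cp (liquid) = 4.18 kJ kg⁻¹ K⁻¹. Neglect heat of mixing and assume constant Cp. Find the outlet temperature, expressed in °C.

No heat crosses the boundary, so H_out = H_in.
T_out = Σ ṁᵢCp,ᵢTᵢ / Σ ṁᵢCp,ᵢ
      = 1.9713e+06 / 25164 = 78.339 °C

T_out = 78.3 °C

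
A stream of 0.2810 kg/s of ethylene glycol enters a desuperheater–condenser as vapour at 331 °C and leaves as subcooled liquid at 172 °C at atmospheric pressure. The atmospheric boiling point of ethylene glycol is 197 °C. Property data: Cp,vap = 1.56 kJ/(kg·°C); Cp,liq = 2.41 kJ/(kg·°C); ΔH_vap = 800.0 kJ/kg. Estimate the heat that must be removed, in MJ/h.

vapour 331→197 °C: -209.04 kJ/kg
condensation at 197 °C: -800 kJ/kg
liquid 197→172 °C: -60.25 kJ/kg
Δh = -209.04 + -800 + -60.25 = -1069.3 kJ/kg
Q = ṁ·Δh = 0.2810 kg/s × -1069.3 kJ/kg = -300.47 kJ/s
|Q| = 300.47 kW = 1081.7 MJ/h

Q_c = 1080 MJ/h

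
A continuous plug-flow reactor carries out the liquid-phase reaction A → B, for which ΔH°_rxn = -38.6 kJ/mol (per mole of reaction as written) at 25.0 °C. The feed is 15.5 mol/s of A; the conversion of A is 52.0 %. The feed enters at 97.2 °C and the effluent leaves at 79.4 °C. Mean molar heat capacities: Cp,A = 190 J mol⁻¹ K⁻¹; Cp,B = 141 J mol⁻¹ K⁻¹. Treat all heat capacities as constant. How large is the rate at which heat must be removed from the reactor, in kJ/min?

Q_out = 23100 kJ/min

Extent of reaction ξ = 0.520 × 15.5 = 8.06 mol/s
Reaction term: ξ·ΔH°_rxn = 8.06 × -38.6 = -311.12 kJ/s
Sensible, feed 97.2→25 °C: -212.63 kJ/s
Outlet flows (mol/s): A 7.44, B 8.06
Sensible, products 25→79.4 °C: 138.72 kJ/s
Q = ΔH = -385.02 kJ/s = -385.02 kW
Heat removed = 23101 kJ/min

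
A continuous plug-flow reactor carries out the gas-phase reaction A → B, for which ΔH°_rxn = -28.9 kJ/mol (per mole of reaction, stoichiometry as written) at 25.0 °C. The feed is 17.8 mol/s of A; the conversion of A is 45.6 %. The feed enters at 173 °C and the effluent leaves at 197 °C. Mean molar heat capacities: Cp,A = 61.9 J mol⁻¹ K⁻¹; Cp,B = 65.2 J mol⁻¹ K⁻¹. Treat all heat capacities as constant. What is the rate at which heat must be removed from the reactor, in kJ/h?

Extent of reaction ξ = 0.456 × 17.8 = 8.1168 mol/s
Reaction term: ξ·ΔH°_rxn = 8.1168 × -28.9 = -234.58 kJ/s
Sensible, feed 173→25 °C: -163.07 kJ/s
Outlet flows (mol/s): A 9.6832, B 8.1168
Sensible, products 25→197 °C: 194.12 kJ/s
Q = ΔH = -203.52 kJ/s = -203.52 kW
Heat removed = 732690 kJ/h

Q_out = 733000 kJ/h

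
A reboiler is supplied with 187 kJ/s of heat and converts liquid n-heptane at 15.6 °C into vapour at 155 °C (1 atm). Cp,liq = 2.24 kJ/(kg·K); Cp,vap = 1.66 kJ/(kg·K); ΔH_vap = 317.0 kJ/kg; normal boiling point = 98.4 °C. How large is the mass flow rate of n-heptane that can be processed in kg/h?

Δh = 2.24×(98.4−15.6) + 317.0 + 1.66×(155−98.4) = 596.43 kJ/kg
Q = 187 kJ/s = 187 kJ/s = 673200 kJ/h
ṁ = Q/Δh = 673200 / 596.43 = 1128.7 kg/h

ṁ = 1130 kg/h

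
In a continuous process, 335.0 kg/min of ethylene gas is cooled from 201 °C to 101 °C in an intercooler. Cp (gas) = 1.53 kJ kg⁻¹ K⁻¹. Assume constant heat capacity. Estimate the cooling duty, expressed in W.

Q = ṁ·Cp·ΔT = 335.0 × 1.53 × (101 − 201) = -51255 kJ/min
Converting: 51255 / 60 s = 854.25 kW
Cooling duty = 854250 W

Q_c = 854000 W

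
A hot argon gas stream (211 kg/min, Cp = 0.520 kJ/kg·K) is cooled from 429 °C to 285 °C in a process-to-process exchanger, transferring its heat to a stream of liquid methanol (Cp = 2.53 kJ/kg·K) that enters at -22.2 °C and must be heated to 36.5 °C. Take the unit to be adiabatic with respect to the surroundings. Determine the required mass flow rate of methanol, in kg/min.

ṁ_c = 106 kg/min

Heat released by hot stream: Q = 211 × 0.520 × (429 − 285) = 15800 kJ/min
Energy balance on cold side (adiabatic exchanger): Q = ṁ_c·Cp_c·(T_c,out − T_c,in)
ṁ_c = 15800 / [2.53 × (36.5 − -22.2)] = 106.39 kg/min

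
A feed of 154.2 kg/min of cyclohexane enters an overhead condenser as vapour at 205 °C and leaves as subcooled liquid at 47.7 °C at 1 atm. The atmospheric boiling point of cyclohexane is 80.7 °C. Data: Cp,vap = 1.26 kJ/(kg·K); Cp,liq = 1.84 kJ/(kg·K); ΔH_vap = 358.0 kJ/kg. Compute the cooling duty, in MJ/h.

vapour 205→80.7 °C: -156.62 kJ/kg
condensation at 80.7 °C: -358 kJ/kg
liquid 80.7→47.7 °C: -60.72 kJ/kg
Δh = -156.62 + -358 + -60.72 = -575.34 kJ/kg
Q = ṁ·Δh = 154.2 kg/min × -575.34 kJ/kg = -88717 kJ/min
|Q| = 1478.6 kW = 5323 MJ/h

Q_c = 5320 MJ/h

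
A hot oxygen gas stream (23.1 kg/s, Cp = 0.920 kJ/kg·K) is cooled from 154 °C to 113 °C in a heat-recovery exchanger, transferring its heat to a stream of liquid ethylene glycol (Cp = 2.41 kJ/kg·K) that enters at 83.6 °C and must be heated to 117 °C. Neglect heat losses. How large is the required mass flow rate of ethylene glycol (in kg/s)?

ṁ_c = 10.8 kg/s

Heat released by hot stream: Q = 23.1 × 0.920 × (154 − 113) = 871.33 kJ/s
Energy balance on cold side (adiabatic exchanger): Q = ṁ_c·Cp_c·(T_c,out − T_c,in)
ṁ_c = 871.33 / [2.41 × (117 − 83.6)] = 10.825 kg/s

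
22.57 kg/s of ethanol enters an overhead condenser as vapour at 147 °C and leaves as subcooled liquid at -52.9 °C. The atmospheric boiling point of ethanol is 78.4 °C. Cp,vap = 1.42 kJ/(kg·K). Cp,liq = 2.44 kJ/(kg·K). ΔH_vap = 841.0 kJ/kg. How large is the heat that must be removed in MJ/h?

vapour 147→78.4 °C: -97.412 kJ/kg
condensation at 78.4 °C: -841 kJ/kg
liquid 78.4→-52.9 °C: -320.37 kJ/kg
Δh = -97.412 + -841 + -320.37 = -1258.8 kJ/kg
Q = ṁ·Δh = 22.57 kg/s × -1258.8 kJ/kg = -28411 kJ/s
|Q| = 28411 kW = 102280 MJ/h

Q_c = 102000 MJ/h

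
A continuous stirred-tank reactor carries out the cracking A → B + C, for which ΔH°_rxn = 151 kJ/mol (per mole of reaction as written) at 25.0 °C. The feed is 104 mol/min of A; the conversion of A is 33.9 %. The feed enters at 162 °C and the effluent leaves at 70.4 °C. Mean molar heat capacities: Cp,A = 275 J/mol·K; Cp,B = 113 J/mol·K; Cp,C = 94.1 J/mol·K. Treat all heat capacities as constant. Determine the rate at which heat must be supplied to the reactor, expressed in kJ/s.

Extent of reaction ξ = 0.339 × 104 = 35.256 mol/min
Reaction term: ξ·ΔH°_rxn = 35.256 × 151 = 5323.7 kJ/min
Sensible, feed 162→25 °C: -3918.2 kJ/min
Outlet flows (mol/min): A 68.744, B 35.256, C 35.256
Sensible, products 25→70.4 °C: 1189.8 kJ/min
Q = ΔH = 2595.2 kJ/min = 43.254 kW
Heat supplied = 43.254 kJ/s

Q_in = 43.3 kJ/s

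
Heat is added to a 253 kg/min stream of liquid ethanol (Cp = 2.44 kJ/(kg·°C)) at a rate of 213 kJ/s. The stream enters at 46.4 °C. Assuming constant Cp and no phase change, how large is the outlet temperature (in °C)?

Q = 213 kJ/s = 12780 kJ/min
ΔT = Q/(ṁ·Cp) = 12780/(253×2.44) = 20.702 K
T_out = 46.4 + 20.702 = 67.102 °C

T_out = 67.1 °C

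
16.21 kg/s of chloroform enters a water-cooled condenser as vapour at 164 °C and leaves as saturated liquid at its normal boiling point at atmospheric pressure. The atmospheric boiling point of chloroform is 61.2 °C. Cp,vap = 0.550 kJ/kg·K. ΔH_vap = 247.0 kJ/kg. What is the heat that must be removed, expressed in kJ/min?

vapour 164→61.2 °C: -56.54 kJ/kg
condensation at 61.2 °C: -247 kJ/kg
Δh = -56.54 + -247 = -303.54 kJ/kg
Q = ṁ·Δh = 16.21 kg/s × -303.54 kJ/kg = -4920.4 kJ/s
|Q| = 4920.4 kW = 295220 kJ/min

Q_c = 295000 kJ/min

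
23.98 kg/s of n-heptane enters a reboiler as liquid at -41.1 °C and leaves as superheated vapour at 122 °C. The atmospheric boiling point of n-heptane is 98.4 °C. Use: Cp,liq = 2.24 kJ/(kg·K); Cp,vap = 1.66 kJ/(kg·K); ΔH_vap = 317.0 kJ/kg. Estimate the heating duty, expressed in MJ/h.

liquid -41.1→98.4 °C: 312.48 kJ/kg
vaporisation at 98.4 °C: 317 kJ/kg
vapour 98.4→122 °C: 39.176 kJ/kg
Δh = 312.48 + 317 + 39.176 = 668.66 kJ/kg
Q = ṁ·Δh = 23.98 kg/s × 668.66 kJ/kg = 16034 kJ/s
|Q| = 16034 kW = 57724 MJ/h

Q = 57700 MJ/h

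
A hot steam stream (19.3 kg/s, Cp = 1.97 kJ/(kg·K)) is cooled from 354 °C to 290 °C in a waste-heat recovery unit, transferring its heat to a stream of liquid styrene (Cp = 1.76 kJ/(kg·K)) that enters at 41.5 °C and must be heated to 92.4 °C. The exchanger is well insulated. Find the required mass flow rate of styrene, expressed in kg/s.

ṁ_c = 27.2 kg/s

Heat released by hot stream: Q = 19.3 × 1.97 × (354 − 290) = 2433.3 kJ/s
Energy balance on cold side (adiabatic exchanger): Q = ṁ_c·Cp_c·(T_c,out − T_c,in)
ṁ_c = 2433.3 / [1.76 × (92.4 − 41.5)] = 27.163 kg/s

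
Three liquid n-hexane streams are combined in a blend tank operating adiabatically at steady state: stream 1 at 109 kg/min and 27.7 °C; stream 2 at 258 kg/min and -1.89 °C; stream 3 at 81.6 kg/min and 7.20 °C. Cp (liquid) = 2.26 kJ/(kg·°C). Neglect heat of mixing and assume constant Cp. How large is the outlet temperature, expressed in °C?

No heat crosses the boundary, so H_out = H_in.
Σ ṁᵢCp,ᵢTᵢ = 109×2.26×27.7 + 258×2.26×-1.89 + 81.6×2.26×7.20 = 7049.4
Σ ṁᵢCp,ᵢ = 109×2.26 + 258×2.26 + 81.6×2.26 = 1013.8
T_out = 7049.4 / 1013.8 = 6.9532 °C

T_out = 6.95 °C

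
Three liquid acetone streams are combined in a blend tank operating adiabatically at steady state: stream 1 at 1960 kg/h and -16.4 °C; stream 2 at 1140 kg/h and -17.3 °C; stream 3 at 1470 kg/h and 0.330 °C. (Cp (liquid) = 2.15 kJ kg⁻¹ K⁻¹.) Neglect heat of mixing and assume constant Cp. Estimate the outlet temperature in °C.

Energy balance with Q = 0: Σ ṁᵢCp,ᵢ(T_out − Tᵢ) = 0
Σ ṁᵢCp,ᵢTᵢ = 1960×2.15×-16.4 + 1140×2.15×-17.3 + 1470×2.15×0.330 = -110470
Σ ṁᵢCp,ᵢ = 1960×2.15 + 1140×2.15 + 1470×2.15 = 9825.5
T_out = -110470 / 9825.5 = -11.243 °C

T_out = -11.2 °C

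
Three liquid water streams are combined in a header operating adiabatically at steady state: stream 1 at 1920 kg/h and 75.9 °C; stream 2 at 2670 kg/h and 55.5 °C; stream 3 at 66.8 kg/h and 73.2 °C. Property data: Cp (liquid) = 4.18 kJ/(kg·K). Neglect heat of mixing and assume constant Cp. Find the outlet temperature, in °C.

No heat crosses the boundary, so H_out = H_in.
Σ ṁᵢCp,ᵢTᵢ = 1920×4.18×75.9 + 2670×4.18×55.5 + 66.8×4.18×73.2 = 1.249e+06
Σ ṁᵢCp,ᵢ = 1920×4.18 + 2670×4.18 + 66.8×4.18 = 19465
T_out = 1.249e+06 / 19465 = 64.165 °C

T_out = 64.2 °C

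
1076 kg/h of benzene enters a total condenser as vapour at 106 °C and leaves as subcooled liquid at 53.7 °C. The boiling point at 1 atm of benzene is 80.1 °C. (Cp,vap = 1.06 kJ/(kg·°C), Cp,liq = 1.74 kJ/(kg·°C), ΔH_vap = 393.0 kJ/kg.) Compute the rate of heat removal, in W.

Q_c = 139000 W

vapour 106→80.1 °C: -27.454 kJ/kg
condensation at 80.1 °C: -393 kJ/kg
liquid 80.1→53.7 °C: -45.936 kJ/kg
Δh = -27.454 + -393 + -45.936 = -466.39 kJ/kg
Q = ṁ·Δh = 1076 kg/h × -466.39 kJ/kg = -501840 kJ/h
|Q| = 139.4 kW = 139400 W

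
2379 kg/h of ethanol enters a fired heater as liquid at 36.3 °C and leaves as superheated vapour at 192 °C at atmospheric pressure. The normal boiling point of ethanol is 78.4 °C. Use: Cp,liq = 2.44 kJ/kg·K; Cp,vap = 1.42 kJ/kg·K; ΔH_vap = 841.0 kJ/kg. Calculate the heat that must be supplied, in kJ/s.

liquid 36.3→78.4 °C: 102.72 kJ/kg
vaporisation at 78.4 °C: 841 kJ/kg
vapour 78.4→192 °C: 161.31 kJ/kg
Δh = 102.72 + 841 + 161.31 = 1105 kJ/kg
Q = ṁ·Δh = 2379 kg/h × 1105 kJ/kg = 2.6289e+06 kJ/h
|Q| = 730.24 kW

Q = 730 kJ/s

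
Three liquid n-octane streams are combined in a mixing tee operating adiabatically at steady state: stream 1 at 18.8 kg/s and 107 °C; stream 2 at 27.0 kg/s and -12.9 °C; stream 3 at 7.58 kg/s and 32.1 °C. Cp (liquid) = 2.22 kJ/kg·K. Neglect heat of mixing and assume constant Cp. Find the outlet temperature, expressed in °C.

No heat crosses the boundary, so H_out = H_in.
Σ ṁᵢCp,ᵢTᵢ = 18.8×2.22×107 + 27.0×2.22×-12.9 + 7.58×2.22×32.1 = 4232.7
Σ ṁᵢCp,ᵢ = 18.8×2.22 + 27.0×2.22 + 7.58×2.22 = 118.5
T_out = 4232.7 / 118.5 = 35.718 °C

T_out = 35.7 °C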